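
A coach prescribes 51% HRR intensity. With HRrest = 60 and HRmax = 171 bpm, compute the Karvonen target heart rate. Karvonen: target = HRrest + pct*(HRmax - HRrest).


Target = HRrest + pct*(HRmax - HRrest)
Heart rate reserve = HRmax - HRrest = 171 - 60 = 111 bpm
Fraction = 51% = 0.51
Target = 60 + 0.51 * 111
Target = 60 + 56.61 = 116.61 bpm

116.61 bpm


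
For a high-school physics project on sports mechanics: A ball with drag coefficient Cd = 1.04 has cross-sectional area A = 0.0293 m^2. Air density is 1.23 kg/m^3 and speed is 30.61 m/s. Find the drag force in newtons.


Fd = 0.5 * Cd * rho * A * v^2
Fd = 0.5 * 1.04 * 1.23 * 0.0293 * 30.61^2
v^2 = 936.9721
Fd = 0.5 * 1.04 * 1.23 * 0.0293 * 936.9721 = 17.5591 N

17.5591 N


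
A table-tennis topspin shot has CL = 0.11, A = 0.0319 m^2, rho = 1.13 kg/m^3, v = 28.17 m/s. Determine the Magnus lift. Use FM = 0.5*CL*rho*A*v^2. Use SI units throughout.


FM = 0.5 * CL * rho * A * v^2
FM = 0.5 * 0.11 * 1.13 * 0.0319 * 28.17^2
v^2 = 793.5489
FM = 0.5 * 0.11 * 1.13 * 0.0319 * 793.5489 = 1.5733 N

1.5733 N


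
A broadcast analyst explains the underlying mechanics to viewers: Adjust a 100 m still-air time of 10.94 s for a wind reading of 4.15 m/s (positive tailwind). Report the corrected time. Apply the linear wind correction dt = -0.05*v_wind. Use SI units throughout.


dt = -0.05 * v_wind = -0.05 * 4.15 = -0.2075 s
t_corrected = t_still + dt = 10.94 + (-0.2075)
t_corrected = 10.7325 s

10.7325 s


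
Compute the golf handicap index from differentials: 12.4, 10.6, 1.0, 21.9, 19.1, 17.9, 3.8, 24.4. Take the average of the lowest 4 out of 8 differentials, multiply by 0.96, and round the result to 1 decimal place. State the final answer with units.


All differentials: 12.4, 10.6, 1.0, 21.9, 19.1, 17.9, 3.8, 24.4
Sorted: 1.0, 3.8, 10.6, 12.4, 17.9, 19.1, 21.9, 24.4
Best 4: 1.0, 3.8, 10.6, 12.4
Average of best = 27.8 / 4 = 6.95
Raw index = 6.95 * 0.96 = 6.672
Handicap index = round(6.672, 1) = 6.7

6.7


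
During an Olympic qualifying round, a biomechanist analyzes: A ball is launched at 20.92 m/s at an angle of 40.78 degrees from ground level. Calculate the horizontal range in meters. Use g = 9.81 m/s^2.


R = v^2 * sin(2*theta) / g
Convert angle to radians: theta = 40.78 deg = 0.7117 rad
sin(2*theta) = sin(1.4235) = 0.9892
R = 20.92^2 * 0.9892 / 9.81
R = 437.6464 * 0.9892 / 9.81 = 44.1291 m

44.1291 m


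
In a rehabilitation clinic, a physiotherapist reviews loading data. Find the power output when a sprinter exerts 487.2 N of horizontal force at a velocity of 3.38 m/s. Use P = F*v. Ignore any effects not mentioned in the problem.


P = F * v
P = 487.2 * 3.38
P = 1646.736 W

1646.736 W


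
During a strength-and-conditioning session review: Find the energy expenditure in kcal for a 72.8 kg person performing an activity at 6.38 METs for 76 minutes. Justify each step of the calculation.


kcal = MET * mass * time_hr
Convert time: 76 min = 1.2667 hr
kcal = 6.38 * 72.8 * 1.2667
kcal = 588.3211 kcal

588.3211 kcal


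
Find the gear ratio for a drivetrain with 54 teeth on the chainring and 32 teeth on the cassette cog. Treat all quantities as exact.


GR = front_teeth / rear_teeth
GR = 54 / 32
GR = 1.6875

1.6875


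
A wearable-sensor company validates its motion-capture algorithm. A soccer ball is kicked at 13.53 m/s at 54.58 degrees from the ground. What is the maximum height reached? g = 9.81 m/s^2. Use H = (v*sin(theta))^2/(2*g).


H = (v*sin(theta))^2 / (2*g)
vy = v*sin(theta) = 13.53 * sin(54.58 deg) = 11.0259 m/s
H = vy^2 / (2*g) = 121.5714 / (2*9.81)
H = 121.5714 / 19.62 = 6.1963 m

6.1963 m


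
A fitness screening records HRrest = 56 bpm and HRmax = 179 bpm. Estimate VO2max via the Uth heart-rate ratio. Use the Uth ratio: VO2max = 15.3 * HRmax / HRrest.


VO2max = 15.3 * HRmax / HRrest
VO2max = 15.3 * 179 / 56
VO2max = 2738.7 / 56 = 48.9054 mL/kg/min

48.9054 mL/kg/min


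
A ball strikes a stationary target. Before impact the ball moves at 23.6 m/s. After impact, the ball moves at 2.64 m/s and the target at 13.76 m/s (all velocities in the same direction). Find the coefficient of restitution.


e = (v2_after - v1_after) / (v1_before - v2_before)
Numerator = 13.76 - 2.64 = 11.12
Denominator = 23.6 - 0 = 23.6
e = 11.12 / 23.6 = 0.4712

0.4712


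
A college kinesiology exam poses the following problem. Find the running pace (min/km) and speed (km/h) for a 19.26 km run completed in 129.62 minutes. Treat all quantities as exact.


Pace = time / distance = 129.62 min / 19.26 km = 6.73 min/km
Speed = distance / time_in_hours = 19.26 / 2.1603 hr
Speed = 8.9153 km/h

6.73 min/km, 8.9153 km/h


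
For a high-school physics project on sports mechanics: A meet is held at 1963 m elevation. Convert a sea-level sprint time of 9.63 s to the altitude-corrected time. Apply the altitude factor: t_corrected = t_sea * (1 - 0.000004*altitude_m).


Correction factor = 1 - 0.000004 * 1963 = 0.992148
t_corrected = t_sea * factor = 9.63 * 0.992148
t_corrected = 9.5544 s

9.5544 s


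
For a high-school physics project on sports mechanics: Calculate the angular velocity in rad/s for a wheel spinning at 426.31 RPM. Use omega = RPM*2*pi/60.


omega = RPM * 2 * pi / 60
omega = 426.31 * 2 * 3.14159 / 60
omega = 2678.5847 / 60 = 44.6431 rad/s

44.6431 rad/s


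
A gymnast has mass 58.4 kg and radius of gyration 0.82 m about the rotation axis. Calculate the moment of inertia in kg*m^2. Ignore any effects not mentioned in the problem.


I = m * k^2
I = 58.4 * 0.82^2
I = 58.4 * 0.6724 = 39.2682 kg*m^2

39.2682 kg*m^2


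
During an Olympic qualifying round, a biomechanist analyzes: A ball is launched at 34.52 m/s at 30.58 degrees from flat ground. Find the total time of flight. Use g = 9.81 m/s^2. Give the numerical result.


T = 2*v*sin(theta)/g
sin(theta) = sin(30.58 deg) = 0.5087
T = 2*34.52*0.5087 / 9.81
T = 35.1235 / 9.81 = 3.5804 s

3.5804 s


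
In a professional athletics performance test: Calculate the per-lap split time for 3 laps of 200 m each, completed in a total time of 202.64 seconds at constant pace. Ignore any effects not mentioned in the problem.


Split time = total_time / n_laps = 202.64 / 3
Split time = 67.5467 s per lap

67.5467 s


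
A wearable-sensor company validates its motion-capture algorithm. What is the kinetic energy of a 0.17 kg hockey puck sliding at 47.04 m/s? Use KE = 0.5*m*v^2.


KE = 0.5 * m * v^2
KE = 0.5 * 0.17 * 47.04^2
KE = 0.5 * 0.17 * 2212.7616 = 188.0847 J

188.0847 J


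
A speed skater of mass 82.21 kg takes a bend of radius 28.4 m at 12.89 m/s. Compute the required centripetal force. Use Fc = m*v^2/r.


Fc = m * v^2 / r
v^2 = 12.89^2 = 166.1521
Fc = 82.21 * 166.1521 / 28.4
Fc = 13659.3641 / 28.4 = 480.9635 N

480.9635 N


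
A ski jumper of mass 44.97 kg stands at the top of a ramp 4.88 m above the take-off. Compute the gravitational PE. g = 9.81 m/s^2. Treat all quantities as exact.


PE = m * g * h
PE = 44.97 * 9.81 * 4.88
PE = 441.1557 * 4.88 = 2152.8398 J

2152.8398 J


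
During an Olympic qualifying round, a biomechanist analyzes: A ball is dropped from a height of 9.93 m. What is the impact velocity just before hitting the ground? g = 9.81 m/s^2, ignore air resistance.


v = sqrt(2 * g * h)
v = sqrt(2 * 9.81 * 9.93)
v = sqrt(194.8266) = 13.958 m/s

13.958 m/s


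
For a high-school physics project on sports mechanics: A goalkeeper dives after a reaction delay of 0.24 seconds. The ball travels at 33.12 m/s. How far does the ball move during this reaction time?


d = v * t
d = 33.12 * 0.24
d = 7.9488 m

7.9488 m


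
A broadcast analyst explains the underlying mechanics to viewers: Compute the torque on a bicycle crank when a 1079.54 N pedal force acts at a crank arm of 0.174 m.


tau = F * d
tau = 1079.54 * 0.174
tau = 187.84 N*m

187.84 N*m


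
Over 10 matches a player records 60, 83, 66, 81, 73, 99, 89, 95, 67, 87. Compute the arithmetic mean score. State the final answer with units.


Average = sum / n
Sum = 800
Average = 800 / 10 = 80

80


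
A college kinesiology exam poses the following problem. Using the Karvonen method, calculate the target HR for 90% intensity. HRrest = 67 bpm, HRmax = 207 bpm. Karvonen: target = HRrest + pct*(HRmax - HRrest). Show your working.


Target = HRrest + pct*(HRmax - HRrest)
Heart rate reserve = HRmax - HRrest = 207 - 67 = 140 bpm
Fraction = 90% = 0.9
Target = 67 + 0.9 * 140
Target = 67 + 126 = 193 bpm

193 bpm


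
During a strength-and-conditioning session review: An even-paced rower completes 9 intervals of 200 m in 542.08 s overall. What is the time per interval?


Split time = total_time / n_laps = 542.08 / 9
Split time = 60.2311 s per lap

60.2311 s


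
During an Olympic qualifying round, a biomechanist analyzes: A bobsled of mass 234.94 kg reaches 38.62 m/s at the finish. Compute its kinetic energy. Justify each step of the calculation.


KE = 0.5 * m * v^2
KE = 0.5 * 234.94 * 38.62^2
KE = 0.5 * 234.94 * 1491.5044 = 175207.0219 J

175207.0219 J


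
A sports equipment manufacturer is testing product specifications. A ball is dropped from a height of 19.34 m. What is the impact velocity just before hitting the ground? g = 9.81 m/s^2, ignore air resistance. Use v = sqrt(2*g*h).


v = sqrt(2 * g * h)
v = sqrt(2 * 9.81 * 19.34)
v = sqrt(379.4508) = 19.4795 m/s

19.4795 m/s


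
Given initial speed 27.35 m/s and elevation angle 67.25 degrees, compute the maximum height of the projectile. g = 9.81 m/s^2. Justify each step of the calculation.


H = (v*sin(theta))^2 / (2*g)
vy = v*sin(theta) = 27.35 * sin(67.25 deg) = 25.2222 m/s
H = vy^2 / (2*g) = 636.1592 / (2*9.81)
H = 636.1592 / 19.62 = 32.424 m

32.424 m


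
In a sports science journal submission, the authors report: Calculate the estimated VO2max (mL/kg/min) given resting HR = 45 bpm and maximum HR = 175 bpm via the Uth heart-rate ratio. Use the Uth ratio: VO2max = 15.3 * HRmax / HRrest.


VO2max = 15.3 * HRmax / HRrest
VO2max = 15.3 * 175 / 45
VO2max = 2677.5 / 45 = 59.5 mL/kg/min

59.5 mL/kg/min


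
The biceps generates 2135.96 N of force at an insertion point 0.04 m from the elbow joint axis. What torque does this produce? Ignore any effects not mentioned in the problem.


tau = F * d
tau = 2135.96 * 0.04
tau = 85.4384 N*m

85.4384 N*m


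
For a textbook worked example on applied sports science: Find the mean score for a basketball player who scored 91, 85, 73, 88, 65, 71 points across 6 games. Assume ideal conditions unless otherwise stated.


Average = sum / n
Sum = 473
Average = 473 / 6 = 78.8333

78.8333


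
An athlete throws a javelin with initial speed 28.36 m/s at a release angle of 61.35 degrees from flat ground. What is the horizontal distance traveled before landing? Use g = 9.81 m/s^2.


R = v^2 * sin(2*theta) / g
Convert angle to radians: theta = 61.35 deg = 1.0708 rad
sin(2*theta) = sin(2.1415) = 0.8415
R = 28.36^2 * 0.8415 / 9.81
R = 804.2896 * 0.8415 / 9.81 = 68.9927 m

68.9927 m


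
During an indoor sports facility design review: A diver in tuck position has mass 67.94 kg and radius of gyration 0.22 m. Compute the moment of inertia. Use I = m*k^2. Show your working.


I = m * k^2
I = 67.94 * 0.22^2
I = 67.94 * 0.0484 = 3.2883 kg*m^2

3.2883 kg*m^2


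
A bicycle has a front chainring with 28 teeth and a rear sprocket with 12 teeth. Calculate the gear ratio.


GR = front_teeth / rear_teeth
GR = 28 / 12
GR = 2.3333

2.3333


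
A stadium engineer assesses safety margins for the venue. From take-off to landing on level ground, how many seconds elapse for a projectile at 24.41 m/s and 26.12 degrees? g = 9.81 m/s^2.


T = 2*v*sin(theta)/g
sin(theta) = sin(26.12 deg) = 0.4403
T = 2*24.41*0.4403 / 9.81
T = 21.4931 / 9.81 = 2.1909 s

2.1909 s


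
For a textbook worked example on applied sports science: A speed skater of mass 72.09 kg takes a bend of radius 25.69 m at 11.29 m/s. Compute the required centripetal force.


Fc = m * v^2 / r
v^2 = 11.29^2 = 127.4641
Fc = 72.09 * 127.4641 / 25.69
Fc = 9188.887 / 25.69 = 357.6834 N

357.6834 N


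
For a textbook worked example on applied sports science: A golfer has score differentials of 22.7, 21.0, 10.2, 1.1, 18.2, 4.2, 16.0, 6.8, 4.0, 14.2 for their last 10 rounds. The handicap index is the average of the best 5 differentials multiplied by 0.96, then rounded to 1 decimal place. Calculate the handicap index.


All differentials: 22.7, 21.0, 10.2, 1.1, 18.2, 4.2, 16.0, 6.8, 4.0, 14.2
Sorted: 1.1, 4.0, 4.2, 6.8, 10.2, 14.2, 16.0, 18.2, 21.0, 22.7
Best 5: 1.1, 4.0, 4.2, 6.8, 10.2
Average of best = 26.3 / 5 = 5.26
Raw index = 5.26 * 0.96 = 5.0496
Handicap index = round(5.0496, 1) = 5.0

5.0


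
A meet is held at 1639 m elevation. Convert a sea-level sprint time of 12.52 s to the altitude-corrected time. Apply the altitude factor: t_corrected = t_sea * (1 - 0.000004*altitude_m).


Correction factor = 1 - 0.000004 * 1639 = 0.993444
t_corrected = t_sea * factor = 12.52 * 0.993444
t_corrected = 12.4379 s

12.4379 s


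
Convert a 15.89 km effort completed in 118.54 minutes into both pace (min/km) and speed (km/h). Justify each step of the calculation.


Pace = time / distance = 118.54 min / 15.89 km = 7.46 min/km
Speed = distance / time_in_hours = 15.89 / 1.9757 hr
Speed = 8.0429 km/h

7.46 min/km, 8.0429 km/h


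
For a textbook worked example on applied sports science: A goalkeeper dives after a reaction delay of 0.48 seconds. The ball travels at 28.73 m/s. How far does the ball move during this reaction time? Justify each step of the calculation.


d = v * t
d = 28.73 * 0.48
d = 13.7904 m

13.7904 m


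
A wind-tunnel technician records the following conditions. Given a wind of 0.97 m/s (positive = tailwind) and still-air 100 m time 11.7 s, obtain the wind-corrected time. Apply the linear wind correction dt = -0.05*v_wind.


dt = -0.05 * v_wind = -0.05 * 0.97 = -0.0485 s
t_corrected = t_still + dt = 11.7 + (-0.0485)
t_corrected = 11.6515 s

11.6515 s


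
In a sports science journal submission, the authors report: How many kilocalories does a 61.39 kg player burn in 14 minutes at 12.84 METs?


kcal = MET * mass * time_hr
Convert time: 14 min = 0.2333 hr
kcal = 12.84 * 61.39 * 0.2333
kcal = 183.9244 kcal

183.9244 kcal


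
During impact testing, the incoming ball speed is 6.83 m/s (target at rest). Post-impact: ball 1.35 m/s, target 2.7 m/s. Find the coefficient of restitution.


e = (v2_after - v1_after) / (v1_before - v2_before)
Numerator = 2.7 - 1.35 = 1.35
Denominator = 6.83 - 0 = 6.83
e = 1.35 / 6.83 = 0.1977

0.1977


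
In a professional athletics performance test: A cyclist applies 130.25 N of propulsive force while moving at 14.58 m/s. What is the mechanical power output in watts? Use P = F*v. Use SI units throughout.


P = F * v
P = 130.25 * 14.58
P = 1899.045 W

1899.045 W


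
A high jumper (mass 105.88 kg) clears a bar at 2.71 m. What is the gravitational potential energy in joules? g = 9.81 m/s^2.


PE = m * g * h
PE = 105.88 * 9.81 * 2.71
PE = 1038.6828 * 2.71 = 2814.8304 J

2814.8304 J


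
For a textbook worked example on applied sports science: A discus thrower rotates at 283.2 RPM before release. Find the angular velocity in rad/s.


omega = RPM * 2 * pi / 60
omega = 283.2 * 2 * 3.14159 / 60
omega = 1779.3981 / 60 = 29.6566 rad/s

29.6566 rad/s


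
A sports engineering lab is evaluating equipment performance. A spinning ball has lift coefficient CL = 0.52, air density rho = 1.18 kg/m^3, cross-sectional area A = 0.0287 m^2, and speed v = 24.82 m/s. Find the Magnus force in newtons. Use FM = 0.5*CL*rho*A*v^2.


FM = 0.5 * CL * rho * A * v^2
FM = 0.5 * 0.52 * 1.18 * 0.0287 * 24.82^2
v^2 = 616.0324
FM = 0.5 * 0.52 * 1.18 * 0.0287 * 616.0324 = 5.4243 N

5.4243 N


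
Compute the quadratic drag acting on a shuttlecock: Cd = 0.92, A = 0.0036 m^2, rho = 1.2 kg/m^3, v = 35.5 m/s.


Fd = 0.5 * Cd * rho * A * v^2
Fd = 0.5 * 0.92 * 1.2 * 0.0036 * 35.5^2
v^2 = 1260.25
Fd = 0.5 * 0.92 * 1.2 * 0.0036 * 1260.25 = 2.5044 N

2.5044 N


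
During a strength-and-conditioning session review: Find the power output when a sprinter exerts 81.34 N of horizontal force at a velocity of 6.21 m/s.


P = F * v
P = 81.34 * 6.21
P = 505.1214 W

505.1214 W


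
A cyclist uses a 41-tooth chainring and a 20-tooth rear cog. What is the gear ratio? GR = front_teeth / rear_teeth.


GR = front_teeth / rear_teeth
GR = 41 / 20
GR = 2.05

2.05


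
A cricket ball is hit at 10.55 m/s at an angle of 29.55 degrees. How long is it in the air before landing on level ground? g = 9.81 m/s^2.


T = 2*v*sin(theta)/g
sin(theta) = sin(29.55 deg) = 0.4932
T = 2*10.55*0.4932 / 9.81
T = 10.4062 / 9.81 = 1.0608 s

1.0608 s


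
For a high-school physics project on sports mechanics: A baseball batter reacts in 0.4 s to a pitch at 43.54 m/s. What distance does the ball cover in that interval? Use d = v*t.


d = v * t
d = 43.54 * 0.4
d = 17.416 m

17.416 m


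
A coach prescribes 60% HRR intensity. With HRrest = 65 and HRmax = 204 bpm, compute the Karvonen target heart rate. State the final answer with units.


Target = HRrest + pct*(HRmax - HRrest)
Heart rate reserve = HRmax - HRrest = 204 - 65 = 139 bpm
Fraction = 60% = 0.6
Target = 65 + 0.6 * 139
Target = 65 + 83.4 = 148.4 bpm

148.4 bpm


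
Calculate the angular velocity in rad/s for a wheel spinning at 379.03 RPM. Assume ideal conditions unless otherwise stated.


omega = RPM * 2 * pi / 60
omega = 379.03 * 2 * 3.14159 / 60
omega = 2381.5157 / 60 = 39.6919 rad/s

39.6919 rad/s


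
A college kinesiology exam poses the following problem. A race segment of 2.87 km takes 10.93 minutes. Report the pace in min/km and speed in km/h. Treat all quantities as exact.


Pace = time / distance = 10.93 min / 2.87 km = 3.8084 min/km
Speed = distance / time_in_hours = 2.87 / 0.1822 hr
Speed = 15.7548 km/h

3.8084 min/km, 15.7548 km/h


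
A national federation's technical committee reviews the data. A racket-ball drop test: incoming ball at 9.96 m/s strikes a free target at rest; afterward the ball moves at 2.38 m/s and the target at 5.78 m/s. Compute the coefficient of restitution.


e = (v2_after - v1_after) / (v1_before - v2_before)
Numerator = 5.78 - 2.38 = 3.4
Denominator = 9.96 - 0 = 9.96
e = 3.4 / 9.96 = 0.3414

0.3414


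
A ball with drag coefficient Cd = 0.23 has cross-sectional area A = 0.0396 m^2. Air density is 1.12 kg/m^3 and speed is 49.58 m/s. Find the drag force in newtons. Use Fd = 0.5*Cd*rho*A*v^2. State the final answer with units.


Fd = 0.5 * Cd * rho * A * v^2
Fd = 0.5 * 0.23 * 1.12 * 0.0396 * 49.58^2
v^2 = 2458.1764
Fd = 0.5 * 0.23 * 1.12 * 0.0396 * 2458.1764 = 12.5379 N

12.5379 N


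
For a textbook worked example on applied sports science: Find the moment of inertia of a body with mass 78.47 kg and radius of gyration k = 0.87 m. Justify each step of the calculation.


I = m * k^2
I = 78.47 * 0.87^2
I = 78.47 * 0.7569 = 59.3939 kg*m^2

59.3939 kg*m^2


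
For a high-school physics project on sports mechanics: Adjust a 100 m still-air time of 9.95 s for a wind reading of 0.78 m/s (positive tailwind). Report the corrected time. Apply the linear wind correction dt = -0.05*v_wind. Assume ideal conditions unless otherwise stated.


dt = -0.05 * v_wind = -0.05 * 0.78 = -0.039 s
t_corrected = t_still + dt = 9.95 + (-0.039)
t_corrected = 9.911 s

9.911 s


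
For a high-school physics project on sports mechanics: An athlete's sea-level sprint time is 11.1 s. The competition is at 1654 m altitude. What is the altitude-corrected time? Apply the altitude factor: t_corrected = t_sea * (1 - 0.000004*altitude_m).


Correction factor = 1 - 0.000004 * 1654 = 0.993384
t_corrected = t_sea * factor = 11.1 * 0.993384
t_corrected = 11.0266 s

11.0266 s


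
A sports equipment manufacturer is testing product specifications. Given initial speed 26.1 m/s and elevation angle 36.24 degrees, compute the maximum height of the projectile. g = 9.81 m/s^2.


H = (v*sin(theta))^2 / (2*g)
vy = v*sin(theta) = 26.1 * sin(36.24 deg) = 15.4295 m/s
H = vy^2 / (2*g) = 238.0697 / (2*9.81)
H = 238.0697 / 19.62 = 12.134 m

12.134 m


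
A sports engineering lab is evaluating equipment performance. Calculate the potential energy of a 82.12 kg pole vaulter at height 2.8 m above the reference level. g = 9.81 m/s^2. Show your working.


PE = m * g * h
PE = 82.12 * 9.81 * 2.8
PE = 805.5972 * 2.8 = 2255.6722 J

2255.6722 J


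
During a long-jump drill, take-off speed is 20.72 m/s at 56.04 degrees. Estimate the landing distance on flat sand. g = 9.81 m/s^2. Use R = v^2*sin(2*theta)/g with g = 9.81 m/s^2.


R = v^2 * sin(2*theta) / g
Convert angle to radians: theta = 56.04 deg = 0.9781 rad
sin(2*theta) = sin(1.9562) = 0.9267
R = 20.72^2 * 0.9267 / 9.81
R = 429.3184 * 0.9267 / 9.81 = 40.5537 m

40.5537 m


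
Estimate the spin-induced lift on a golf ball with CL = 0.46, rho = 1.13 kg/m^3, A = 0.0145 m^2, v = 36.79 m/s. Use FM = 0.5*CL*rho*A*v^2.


FM = 0.5 * CL * rho * A * v^2
FM = 0.5 * 0.46 * 1.13 * 0.0145 * 36.79^2
v^2 = 1353.5041
FM = 0.5 * 0.46 * 1.13 * 0.0145 * 1353.5041 = 5.1007 N

5.1007 N


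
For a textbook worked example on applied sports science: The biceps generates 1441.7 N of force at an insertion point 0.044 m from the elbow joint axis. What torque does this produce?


tau = F * d
tau = 1441.7 * 0.044
tau = 63.4348 N*m

63.4348 N*m


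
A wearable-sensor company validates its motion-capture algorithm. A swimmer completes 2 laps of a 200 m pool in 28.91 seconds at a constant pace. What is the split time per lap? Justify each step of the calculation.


Split time = total_time / n_laps = 28.91 / 2
Split time = 14.455 s per lap

14.455 s


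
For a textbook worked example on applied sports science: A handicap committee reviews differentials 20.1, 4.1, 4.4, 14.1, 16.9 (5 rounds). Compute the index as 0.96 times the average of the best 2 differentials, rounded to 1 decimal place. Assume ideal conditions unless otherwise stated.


All differentials: 20.1, 4.1, 4.4, 14.1, 16.9
Sorted: 4.1, 4.4, 14.1, 16.9, 20.1
Best 2: 4.1, 4.4
Average of best = 8.5 / 2 = 4.25
Raw index = 4.25 * 0.96 = 4.08
Handicap index = round(4.08, 1) = 4.1

4.1


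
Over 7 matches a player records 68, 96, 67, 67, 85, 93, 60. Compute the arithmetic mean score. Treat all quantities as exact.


Average = sum / n
Sum = 536
Average = 536 / 7 = 76.5714

76.5714


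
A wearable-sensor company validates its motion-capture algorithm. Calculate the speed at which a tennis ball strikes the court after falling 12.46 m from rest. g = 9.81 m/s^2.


v = sqrt(2 * g * h)
v = sqrt(2 * 9.81 * 12.46)
v = sqrt(244.4652) = 15.6354 m/s

15.6354 m/s


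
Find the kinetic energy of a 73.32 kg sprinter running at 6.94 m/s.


KE = 0.5 * m * v^2
KE = 0.5 * 73.32 * 6.94^2
KE = 0.5 * 73.32 * 48.1636 = 1765.6776 J

1765.6776 J


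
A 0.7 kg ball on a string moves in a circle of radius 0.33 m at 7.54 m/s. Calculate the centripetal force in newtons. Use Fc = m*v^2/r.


Fc = m * v^2 / r
v^2 = 7.54^2 = 56.8516
Fc = 0.7 * 56.8516 / 0.33
Fc = 39.7961 / 0.33 = 120.5943 N

120.5943 N


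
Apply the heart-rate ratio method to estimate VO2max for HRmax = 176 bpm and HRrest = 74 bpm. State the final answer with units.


VO2max = 15.3 * HRmax / HRrest
VO2max = 15.3 * 176 / 74
VO2max = 2692.8 / 74 = 36.3892 mL/kg/min

36.3892 mL/kg/min


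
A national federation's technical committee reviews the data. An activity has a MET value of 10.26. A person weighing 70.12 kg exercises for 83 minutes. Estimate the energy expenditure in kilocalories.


kcal = MET * mass * time_hr
Convert time: 83 min = 1.3833 hr
kcal = 10.26 * 70.12 * 1.3833
kcal = 995.2132 kcal

995.2132 kcal


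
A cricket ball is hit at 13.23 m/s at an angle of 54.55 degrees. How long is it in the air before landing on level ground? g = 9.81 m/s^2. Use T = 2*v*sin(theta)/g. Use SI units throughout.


T = 2*v*sin(theta)/g
sin(theta) = sin(54.55 deg) = 0.8146
T = 2*13.23*0.8146 / 9.81
T = 21.5549 / 9.81 = 2.1972 s

2.1972 s


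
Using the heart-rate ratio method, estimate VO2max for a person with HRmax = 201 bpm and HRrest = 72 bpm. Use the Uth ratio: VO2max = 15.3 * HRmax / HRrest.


VO2max = 15.3 * HRmax / HRrest
VO2max = 15.3 * 201 / 72
VO2max = 3075.3 / 72 = 42.7125 mL/kg/min

42.7125 mL/kg/min


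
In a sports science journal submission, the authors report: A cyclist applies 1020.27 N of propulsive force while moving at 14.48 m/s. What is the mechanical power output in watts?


P = F * v
P = 1020.27 * 14.48
P = 14773.5096 W

14773.5096 W


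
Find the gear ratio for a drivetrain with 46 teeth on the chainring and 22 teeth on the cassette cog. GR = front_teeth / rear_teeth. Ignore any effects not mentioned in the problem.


GR = front_teeth / rear_teeth
GR = 46 / 22
GR = 2.0909

2.0909


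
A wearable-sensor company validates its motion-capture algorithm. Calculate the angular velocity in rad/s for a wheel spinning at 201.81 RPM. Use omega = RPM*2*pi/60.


omega = RPM * 2 * pi / 60
omega = 201.81 * 2 * 3.14159 / 60
omega = 1268.0096 / 60 = 21.1335 rad/s

21.1335 rad/s


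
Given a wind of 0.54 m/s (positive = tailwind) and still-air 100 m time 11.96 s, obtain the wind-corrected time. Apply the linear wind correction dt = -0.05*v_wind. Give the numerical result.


dt = -0.05 * v_wind = -0.05 * 0.54 = -0.027 s
t_corrected = t_still + dt = 11.96 + (-0.027)
t_corrected = 11.933 s

11.933 s


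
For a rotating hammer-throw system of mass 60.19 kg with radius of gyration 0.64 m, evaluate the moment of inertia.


I = m * k^2
I = 60.19 * 0.64^2
I = 60.19 * 0.4096 = 24.6538 kg*m^2

24.6538 kg*m^2


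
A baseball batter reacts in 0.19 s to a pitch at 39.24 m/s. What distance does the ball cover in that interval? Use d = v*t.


d = v * t
d = 39.24 * 0.19
d = 7.4556 m

7.4556 m


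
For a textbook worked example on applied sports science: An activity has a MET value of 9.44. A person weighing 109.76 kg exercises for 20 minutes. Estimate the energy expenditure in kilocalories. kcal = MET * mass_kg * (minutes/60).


kcal = MET * mass * time_hr
Convert time: 20 min = 0.3333 hr
kcal = 9.44 * 109.76 * 0.3333
kcal = 345.3781 kcal

345.3781 kcal


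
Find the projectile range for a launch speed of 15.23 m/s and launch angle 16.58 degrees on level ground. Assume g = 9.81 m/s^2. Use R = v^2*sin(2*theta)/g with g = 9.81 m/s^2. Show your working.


R = v^2 * sin(2*theta) / g
Convert angle to radians: theta = 16.58 deg = 0.2894 rad
sin(2*theta) = sin(0.5788) = 0.547
R = 15.23^2 * 0.547 / 9.81
R = 231.9529 * 0.547 / 9.81 = 12.9331 m

12.9331 m


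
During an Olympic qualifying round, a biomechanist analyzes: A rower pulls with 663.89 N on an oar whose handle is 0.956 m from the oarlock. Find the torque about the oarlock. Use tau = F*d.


tau = F * d
tau = 663.89 * 0.956
tau = 634.6788 N*m

634.6788 N*m


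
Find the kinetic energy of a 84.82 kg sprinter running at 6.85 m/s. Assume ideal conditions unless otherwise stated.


KE = 0.5 * m * v^2
KE = 0.5 * 84.82 * 6.85^2
KE = 0.5 * 84.82 * 46.9225 = 1989.9832 J

1989.9832 J


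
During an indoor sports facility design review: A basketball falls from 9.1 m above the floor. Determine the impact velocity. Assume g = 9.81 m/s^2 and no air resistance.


v = sqrt(2 * g * h)
v = sqrt(2 * 9.81 * 9.1)
v = sqrt(178.542) = 13.362 m/s

13.362 m/s


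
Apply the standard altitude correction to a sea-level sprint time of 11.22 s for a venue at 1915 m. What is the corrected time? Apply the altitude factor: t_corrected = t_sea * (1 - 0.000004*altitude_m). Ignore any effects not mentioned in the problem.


Correction factor = 1 - 0.000004 * 1915 = 0.99234
t_corrected = t_sea * factor = 11.22 * 0.99234
t_corrected = 11.1341 s

11.1341 s


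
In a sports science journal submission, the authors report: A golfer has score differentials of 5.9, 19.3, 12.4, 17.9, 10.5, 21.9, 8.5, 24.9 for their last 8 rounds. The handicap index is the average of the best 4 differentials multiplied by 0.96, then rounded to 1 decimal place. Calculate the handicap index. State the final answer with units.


All differentials: 5.9, 19.3, 12.4, 17.9, 10.5, 21.9, 8.5, 24.9
Sorted: 5.9, 8.5, 10.5, 12.4, 17.9, 19.3, 21.9, 24.9
Best 4: 5.9, 8.5, 10.5, 12.4
Average of best = 37.3 / 4 = 9.325
Raw index = 9.325 * 0.96 = 8.952
Handicap index = round(8.952, 1) = 9.0

9.0


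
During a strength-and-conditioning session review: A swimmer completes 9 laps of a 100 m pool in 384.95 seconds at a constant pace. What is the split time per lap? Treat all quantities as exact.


Split time = total_time / n_laps = 384.95 / 9
Split time = 42.7722 s per lap

42.7722 s


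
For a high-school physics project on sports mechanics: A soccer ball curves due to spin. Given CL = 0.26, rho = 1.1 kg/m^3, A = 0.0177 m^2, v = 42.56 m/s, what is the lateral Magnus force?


FM = 0.5 * CL * rho * A * v^2
FM = 0.5 * 0.26 * 1.1 * 0.0177 * 42.56^2
v^2 = 1811.3536
FM = 0.5 * 0.26 * 1.1 * 0.0177 * 1811.3536 = 4.5847 N

4.5847 N


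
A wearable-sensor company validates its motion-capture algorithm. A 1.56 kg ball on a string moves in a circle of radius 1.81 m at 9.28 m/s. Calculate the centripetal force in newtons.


Fc = m * v^2 / r
v^2 = 9.28^2 = 86.1184
Fc = 1.56 * 86.1184 / 1.81
Fc = 134.3447 / 1.81 = 74.2236 N

74.2236 N


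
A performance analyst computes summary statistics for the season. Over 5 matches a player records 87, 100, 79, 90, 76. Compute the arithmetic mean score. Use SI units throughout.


Average = sum / n
Sum = 432
Average = 432 / 5 = 86.4

86.4


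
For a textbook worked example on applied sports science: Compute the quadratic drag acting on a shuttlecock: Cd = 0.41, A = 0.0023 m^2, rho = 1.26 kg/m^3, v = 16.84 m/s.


Fd = 0.5 * Cd * rho * A * v^2
Fd = 0.5 * 0.41 * 1.26 * 0.0023 * 16.84^2
v^2 = 283.5856
Fd = 0.5 * 0.41 * 1.26 * 0.0023 * 283.5856 = 0.1685 N

0.1685 N


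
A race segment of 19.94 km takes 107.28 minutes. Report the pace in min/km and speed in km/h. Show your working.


Pace = time / distance = 107.28 min / 19.94 km = 5.3801 min/km
Speed = distance / time_in_hours = 19.94 / 1.788 hr
Speed = 11.1521 km/h

5.3801 min/km, 11.1521 km/h


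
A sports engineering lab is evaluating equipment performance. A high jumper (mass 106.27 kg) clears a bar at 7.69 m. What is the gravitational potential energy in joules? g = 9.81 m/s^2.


PE = m * g * h
PE = 106.27 * 9.81 * 7.69
PE = 1042.5087 * 7.69 = 8016.8919 J

8016.8919 J


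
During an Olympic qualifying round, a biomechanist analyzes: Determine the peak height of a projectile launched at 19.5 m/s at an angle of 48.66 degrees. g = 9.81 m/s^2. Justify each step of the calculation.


H = (v*sin(theta))^2 / (2*g)
vy = v*sin(theta) = 19.5 * sin(48.66 deg) = 14.6407 m/s
H = vy^2 / (2*g) = 214.349 / (2*9.81)
H = 214.349 / 19.62 = 10.925 m

10.925 m


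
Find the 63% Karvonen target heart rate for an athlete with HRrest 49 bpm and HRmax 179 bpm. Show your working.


Target = HRrest + pct*(HRmax - HRrest)
Heart rate reserve = HRmax - HRrest = 179 - 49 = 130 bpm
Fraction = 63% = 0.63
Target = 49 + 0.63 * 130
Target = 49 + 81.9 = 130.9 bpm

130.9 bpm


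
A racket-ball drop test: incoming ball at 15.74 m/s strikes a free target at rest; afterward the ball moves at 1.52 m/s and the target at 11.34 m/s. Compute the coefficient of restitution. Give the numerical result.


e = (v2_after - v1_after) / (v1_before - v2_before)
Numerator = 11.34 - 1.52 = 9.82
Denominator = 15.74 - 0 = 15.74
e = 9.82 / 15.74 = 0.6239

0.6239


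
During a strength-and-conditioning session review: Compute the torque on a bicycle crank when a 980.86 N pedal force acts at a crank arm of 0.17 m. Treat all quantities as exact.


tau = F * d
tau = 980.86 * 0.17
tau = 166.7462 N*m

166.7462 N*m


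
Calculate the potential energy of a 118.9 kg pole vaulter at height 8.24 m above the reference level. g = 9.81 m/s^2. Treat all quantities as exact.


PE = m * g * h
PE = 118.9 * 9.81 * 8.24
PE = 1166.409 * 8.24 = 9611.2102 J

9611.2102 J


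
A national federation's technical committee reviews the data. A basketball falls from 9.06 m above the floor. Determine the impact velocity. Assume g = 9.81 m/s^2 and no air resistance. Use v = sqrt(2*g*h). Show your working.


v = sqrt(2 * g * h)
v = sqrt(2 * 9.81 * 9.06)
v = sqrt(177.7572) = 13.3326 m/s

13.3326 m/s


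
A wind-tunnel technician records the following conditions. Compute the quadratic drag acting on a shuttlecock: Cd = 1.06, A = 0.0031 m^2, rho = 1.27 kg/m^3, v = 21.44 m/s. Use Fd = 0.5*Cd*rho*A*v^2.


Fd = 0.5 * Cd * rho * A * v^2
Fd = 0.5 * 1.06 * 1.27 * 0.0031 * 21.44^2
v^2 = 459.6736
Fd = 0.5 * 1.06 * 1.27 * 0.0031 * 459.6736 = 0.9592 N

0.9592 N


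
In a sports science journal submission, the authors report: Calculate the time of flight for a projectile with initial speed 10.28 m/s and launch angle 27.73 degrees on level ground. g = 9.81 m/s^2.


T = 2*v*sin(theta)/g
sin(theta) = sin(27.73 deg) = 0.4653
T = 2*10.28*0.4653 / 9.81
T = 9.5667 / 9.81 = 0.9752 s

0.9752 s


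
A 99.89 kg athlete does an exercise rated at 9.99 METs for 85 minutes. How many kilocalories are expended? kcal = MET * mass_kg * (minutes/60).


kcal = MET * mass * time_hr
Convert time: 85 min = 1.4167 hr
kcal = 9.99 * 99.89 * 1.4167
kcal = 1413.6932 kcal

1413.6932 kcal


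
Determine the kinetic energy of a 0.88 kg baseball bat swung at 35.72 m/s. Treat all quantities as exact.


KE = 0.5 * m * v^2
KE = 0.5 * 0.88 * 35.72^2
KE = 0.5 * 0.88 * 1275.9184 = 561.4041 J

561.4041 J


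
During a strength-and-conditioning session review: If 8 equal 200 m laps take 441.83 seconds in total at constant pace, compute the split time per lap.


Split time = total_time / n_laps = 441.83 / 8
Split time = 55.2287 s per lap

55.2287 s


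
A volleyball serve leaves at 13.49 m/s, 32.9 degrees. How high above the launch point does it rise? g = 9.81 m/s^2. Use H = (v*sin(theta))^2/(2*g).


H = (v*sin(theta))^2 / (2*g)
vy = v*sin(theta) = 13.49 * sin(32.9 deg) = 7.3274 m/s
H = vy^2 / (2*g) = 53.6911 / (2*9.81)
H = 53.6911 / 19.62 = 2.7366 m

2.7366 m


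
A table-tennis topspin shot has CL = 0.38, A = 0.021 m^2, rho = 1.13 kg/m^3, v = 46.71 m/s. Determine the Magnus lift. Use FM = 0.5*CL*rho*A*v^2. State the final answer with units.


FM = 0.5 * CL * rho * A * v^2
FM = 0.5 * 0.38 * 1.13 * 0.021 * 46.71^2
v^2 = 2181.8241
FM = 0.5 * 0.38 * 1.13 * 0.021 * 2181.8241 = 9.8372 N

9.8372 N


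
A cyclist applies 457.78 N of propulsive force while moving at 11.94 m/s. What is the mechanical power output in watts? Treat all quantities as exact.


P = F * v
P = 457.78 * 11.94
P = 5465.8932 W

5465.8932 W


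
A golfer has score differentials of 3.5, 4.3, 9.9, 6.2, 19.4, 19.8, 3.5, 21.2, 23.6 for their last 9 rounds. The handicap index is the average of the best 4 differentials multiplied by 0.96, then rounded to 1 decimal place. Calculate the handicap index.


All differentials: 3.5, 4.3, 9.9, 6.2, 19.4, 19.8, 3.5, 21.2, 23.6
Sorted: 3.5, 3.5, 4.3, 6.2, 9.9, 19.4, 19.8, 21.2, 23.6
Best 4: 3.5, 3.5, 4.3, 6.2
Average of best = 17.5 / 4 = 4.375
Raw index = 4.375 * 0.96 = 4.2
Handicap index = round(4.2, 1) = 4.2

4.2


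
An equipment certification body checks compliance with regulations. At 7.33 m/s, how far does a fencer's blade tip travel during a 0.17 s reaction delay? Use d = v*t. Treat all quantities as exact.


d = v * t
d = 7.33 * 0.17
d = 1.2461 m

1.2461 m


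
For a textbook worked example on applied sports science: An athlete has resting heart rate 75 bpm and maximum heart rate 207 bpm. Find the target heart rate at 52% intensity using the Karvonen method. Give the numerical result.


Target = HRrest + pct*(HRmax - HRrest)
Heart rate reserve = HRmax - HRrest = 207 - 75 = 132 bpm
Fraction = 52% = 0.52
Target = 75 + 0.52 * 132
Target = 75 + 68.64 = 143.64 bpm

143.64 bpm


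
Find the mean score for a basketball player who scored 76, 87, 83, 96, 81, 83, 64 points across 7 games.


Average = sum / n
Sum = 570
Average = 570 / 7 = 81.4286

81.4286


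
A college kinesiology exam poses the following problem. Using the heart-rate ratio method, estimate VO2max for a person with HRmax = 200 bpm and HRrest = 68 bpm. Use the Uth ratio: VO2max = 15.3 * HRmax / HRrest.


VO2max = 15.3 * HRmax / HRrest
VO2max = 15.3 * 200 / 68
VO2max = 3060 / 68 = 45 mL/kg/min

45 mL/kg/min


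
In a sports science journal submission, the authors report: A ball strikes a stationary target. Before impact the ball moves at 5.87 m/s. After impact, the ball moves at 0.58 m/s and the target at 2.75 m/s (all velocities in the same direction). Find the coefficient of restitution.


e = (v2_after - v1_after) / (v1_before - v2_before)
Numerator = 2.75 - 0.58 = 2.17
Denominator = 5.87 - 0 = 5.87
e = 2.17 / 5.87 = 0.3697

0.3697


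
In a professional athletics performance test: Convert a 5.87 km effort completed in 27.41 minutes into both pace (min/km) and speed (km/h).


Pace = time / distance = 27.41 min / 5.87 km = 4.6695 min/km
Speed = distance / time_in_hours = 5.87 / 0.4568 hr
Speed = 12.8493 km/h

4.6695 min/km, 12.8493 km/h


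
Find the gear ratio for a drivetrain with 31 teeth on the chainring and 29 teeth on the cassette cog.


GR = front_teeth / rear_teeth
GR = 31 / 29
GR = 1.069

1.069


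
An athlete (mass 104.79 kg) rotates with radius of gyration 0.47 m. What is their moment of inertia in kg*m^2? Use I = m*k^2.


I = m * k^2
I = 104.79 * 0.47^2
I = 104.79 * 0.2209 = 23.1481 kg*m^2

23.1481 kg*m^2


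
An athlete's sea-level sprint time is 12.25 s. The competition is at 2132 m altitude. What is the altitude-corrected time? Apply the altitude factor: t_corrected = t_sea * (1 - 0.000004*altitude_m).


Correction factor = 1 - 0.000004 * 2132 = 0.991472
t_corrected = t_sea * factor = 12.25 * 0.991472
t_corrected = 12.1455 s

12.1455 s


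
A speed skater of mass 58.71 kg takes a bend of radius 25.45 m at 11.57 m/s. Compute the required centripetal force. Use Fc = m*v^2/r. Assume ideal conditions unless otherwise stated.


Fc = m * v^2 / r
v^2 = 11.57^2 = 133.8649
Fc = 58.71 * 133.8649 / 25.45
Fc = 7859.2083 / 25.45 = 308.8098 N

308.8098 N


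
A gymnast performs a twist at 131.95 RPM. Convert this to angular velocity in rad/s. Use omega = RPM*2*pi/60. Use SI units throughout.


omega = RPM * 2 * pi / 60
omega = 131.95 * 2 * 3.14159 / 60
omega = 829.0663 / 60 = 13.8178 rad/s

13.8178 rad/s


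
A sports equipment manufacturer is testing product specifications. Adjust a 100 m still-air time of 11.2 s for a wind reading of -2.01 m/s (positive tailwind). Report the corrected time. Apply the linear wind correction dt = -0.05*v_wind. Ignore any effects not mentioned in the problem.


dt = -0.05 * v_wind = -0.05 * -2.01 = 0.1005 s
t_corrected = t_still + dt = 11.2 + (0.1005)
t_corrected = 11.3005 s

11.3005 s


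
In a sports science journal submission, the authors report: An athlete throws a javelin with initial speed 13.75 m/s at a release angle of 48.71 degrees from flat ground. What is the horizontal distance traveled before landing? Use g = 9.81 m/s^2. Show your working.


R = v^2 * sin(2*theta) / g
Convert angle to radians: theta = 48.71 deg = 0.8501 rad
sin(2*theta) = sin(1.7003) = 0.9916
R = 13.75^2 * 0.9916 / 9.81
R = 189.0625 * 0.9916 / 9.81 = 19.111 m

19.111 m


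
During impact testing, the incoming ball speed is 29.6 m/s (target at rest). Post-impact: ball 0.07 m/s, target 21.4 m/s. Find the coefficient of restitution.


e = (v2_after - v1_after) / (v1_before - v2_before)
Numerator = 21.4 - 0.07 = 21.33
Denominator = 29.6 - 0 = 29.6
e = 21.33 / 29.6 = 0.7206

0.7206


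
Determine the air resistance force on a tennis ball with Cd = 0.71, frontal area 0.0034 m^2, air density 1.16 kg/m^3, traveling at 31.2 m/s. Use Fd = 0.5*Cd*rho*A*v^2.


Fd = 0.5 * Cd * rho * A * v^2
Fd = 0.5 * 0.71 * 1.16 * 0.0034 * 31.2^2
v^2 = 973.44
Fd = 0.5 * 0.71 * 1.16 * 0.0034 * 973.44 = 1.3629 N

1.3629 N
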